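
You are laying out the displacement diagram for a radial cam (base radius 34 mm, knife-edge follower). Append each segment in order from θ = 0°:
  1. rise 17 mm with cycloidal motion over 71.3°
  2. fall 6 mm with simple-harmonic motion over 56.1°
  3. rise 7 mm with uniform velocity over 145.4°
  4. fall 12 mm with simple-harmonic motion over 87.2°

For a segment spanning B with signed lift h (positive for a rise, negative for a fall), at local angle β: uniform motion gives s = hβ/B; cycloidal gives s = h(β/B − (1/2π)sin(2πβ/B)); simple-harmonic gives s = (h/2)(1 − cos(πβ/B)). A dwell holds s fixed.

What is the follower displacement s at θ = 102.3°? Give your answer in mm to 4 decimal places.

seg 1 [0°–71.3°] cycloidal, h=17: full span → s += 17 → s = 17.0000
seg 2 [71.3°–127.4°] simple-harmonic, h=-6: θ=102.3° here. β=31, B=56.1. -6/2·(1 − cos(π·0.5526)) = -3.4933 → s = 13.5067

13.5067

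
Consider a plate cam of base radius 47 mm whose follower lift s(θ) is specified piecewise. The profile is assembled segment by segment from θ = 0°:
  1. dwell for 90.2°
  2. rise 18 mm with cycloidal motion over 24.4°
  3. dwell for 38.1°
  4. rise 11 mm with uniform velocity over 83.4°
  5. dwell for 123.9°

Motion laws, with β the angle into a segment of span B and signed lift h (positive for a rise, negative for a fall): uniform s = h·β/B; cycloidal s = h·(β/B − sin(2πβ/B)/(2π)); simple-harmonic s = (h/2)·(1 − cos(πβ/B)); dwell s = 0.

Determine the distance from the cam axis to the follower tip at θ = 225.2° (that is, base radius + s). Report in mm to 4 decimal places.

seg 1 [0°–90.2°] dwell: s stays 0.0000
seg 2 [90.2°–114.6°] cycloidal, h=18: full span → s += 18 → s = 18.0000
seg 3 [114.6°–152.7°] dwell: s stays 18.0000
seg 4 [152.7°–236.1°] uniform, h=11: θ=225.2° here. β=72.5, B=83.4. 11·72.5/83.4 = 9.5624 → s = 27.5624
radial distance = base radius + s = 47 + 27.5624 = 74.5624

74.5624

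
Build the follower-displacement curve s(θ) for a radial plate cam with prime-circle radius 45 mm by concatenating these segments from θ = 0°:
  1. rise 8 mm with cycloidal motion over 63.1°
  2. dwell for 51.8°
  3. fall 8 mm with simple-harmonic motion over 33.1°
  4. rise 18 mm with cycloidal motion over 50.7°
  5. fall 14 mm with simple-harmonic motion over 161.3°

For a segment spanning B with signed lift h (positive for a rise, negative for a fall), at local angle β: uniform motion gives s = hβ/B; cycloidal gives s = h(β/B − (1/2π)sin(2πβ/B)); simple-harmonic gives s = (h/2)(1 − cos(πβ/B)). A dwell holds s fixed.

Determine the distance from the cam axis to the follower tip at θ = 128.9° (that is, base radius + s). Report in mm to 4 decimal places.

seg 1 [0°–63.1°] cycloidal, h=8: full span → s += 8 → s = 8.0000
seg 2 [63.1°–114.9°] dwell: s stays 8.0000
seg 3 [114.9°–148°] simple-harmonic, h=-8: θ=128.9° here. β=14, B=33.1. -8/2·(1 − cos(π·0.4230)) = -3.0413 → s = 4.9587
radial distance = base radius + s = 45 + 4.9587 = 49.9587

49.9587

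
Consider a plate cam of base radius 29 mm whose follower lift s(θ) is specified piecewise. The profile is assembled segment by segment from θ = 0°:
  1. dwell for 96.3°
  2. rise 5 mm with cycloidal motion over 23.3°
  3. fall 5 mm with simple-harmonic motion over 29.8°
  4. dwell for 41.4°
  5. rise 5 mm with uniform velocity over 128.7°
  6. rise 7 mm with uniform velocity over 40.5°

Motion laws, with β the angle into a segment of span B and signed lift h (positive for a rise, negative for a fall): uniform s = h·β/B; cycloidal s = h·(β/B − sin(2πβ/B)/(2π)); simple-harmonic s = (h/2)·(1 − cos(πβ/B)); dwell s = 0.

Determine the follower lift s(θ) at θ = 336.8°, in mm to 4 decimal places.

seg 1 [0°–96.3°] dwell: s stays 0.0000
seg 2 [96.3°–119.6°] cycloidal, h=5: full span → s += 5 → s = 5.0000
seg 3 [119.6°–149.4°] simple-harmonic, h=-5: full span → s += -5 → s = 0.0000
seg 4 [149.4°–190.8°] dwell: s stays 0.0000
seg 5 [190.8°–319.5°] uniform, h=5: full span → s += 5 → s = 5.0000
seg 6 [319.5°–360°] uniform, h=7: θ=336.8° here. β=17.3, B=40.5. 7·17.3/40.5 = 2.9901 → s = 7.9901

7.9901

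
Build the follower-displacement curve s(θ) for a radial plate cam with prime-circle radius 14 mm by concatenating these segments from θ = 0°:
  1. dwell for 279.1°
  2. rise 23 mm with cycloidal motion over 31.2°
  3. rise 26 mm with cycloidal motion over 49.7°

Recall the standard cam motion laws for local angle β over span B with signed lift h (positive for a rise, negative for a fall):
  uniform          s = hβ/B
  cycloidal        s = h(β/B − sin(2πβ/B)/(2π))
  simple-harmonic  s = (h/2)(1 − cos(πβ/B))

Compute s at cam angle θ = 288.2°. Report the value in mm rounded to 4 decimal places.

seg 1 [0°–279.1°] dwell: s stays 0.0000
seg 2 [279.1°–310.3°] cycloidal, h=23: θ=288.2° here. β=9.1, B=31.2. 23·(0.2917 − sin(2π·0.2917)/(2π)) = 3.1725 → s = 3.1725

3.1725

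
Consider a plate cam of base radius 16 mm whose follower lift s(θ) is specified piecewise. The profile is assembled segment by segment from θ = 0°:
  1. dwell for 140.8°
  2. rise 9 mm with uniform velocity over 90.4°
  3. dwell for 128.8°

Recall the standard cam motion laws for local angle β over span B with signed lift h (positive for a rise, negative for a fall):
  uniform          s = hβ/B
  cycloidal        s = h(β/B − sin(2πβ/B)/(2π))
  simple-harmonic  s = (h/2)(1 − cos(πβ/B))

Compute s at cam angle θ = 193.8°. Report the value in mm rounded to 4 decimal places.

seg 1 [0°–140.8°] dwell: s stays 0.0000
seg 2 [140.8°–231.2°] uniform, h=9: θ=193.8° here. β=53, B=90.4. 9·53/90.4 = 5.2765 → s = 5.2765

5.2765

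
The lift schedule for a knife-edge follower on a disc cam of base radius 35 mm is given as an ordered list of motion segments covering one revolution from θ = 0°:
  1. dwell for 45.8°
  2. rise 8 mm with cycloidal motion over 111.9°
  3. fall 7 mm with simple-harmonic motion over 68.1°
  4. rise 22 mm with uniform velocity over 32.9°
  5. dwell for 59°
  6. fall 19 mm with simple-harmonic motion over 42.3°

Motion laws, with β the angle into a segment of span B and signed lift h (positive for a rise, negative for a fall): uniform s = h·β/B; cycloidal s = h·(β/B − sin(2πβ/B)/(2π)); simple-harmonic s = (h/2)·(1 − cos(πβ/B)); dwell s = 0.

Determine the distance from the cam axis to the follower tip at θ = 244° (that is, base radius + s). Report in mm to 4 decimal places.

seg 1 [0°–45.8°] dwell: s stays 0.0000
seg 2 [45.8°–157.7°] cycloidal, h=8: full span → s += 8 → s = 8.0000
seg 3 [157.7°–225.8°] simple-harmonic, h=-7: full span → s += -7 → s = 1.0000
seg 4 [225.8°–258.7°] uniform, h=22: θ=244° here. β=18.2, B=32.9. 22·18.2/32.9 = 12.1702 → s = 13.1702
radial distance = base radius + s = 35 + 13.1702 = 48.1702

48.1702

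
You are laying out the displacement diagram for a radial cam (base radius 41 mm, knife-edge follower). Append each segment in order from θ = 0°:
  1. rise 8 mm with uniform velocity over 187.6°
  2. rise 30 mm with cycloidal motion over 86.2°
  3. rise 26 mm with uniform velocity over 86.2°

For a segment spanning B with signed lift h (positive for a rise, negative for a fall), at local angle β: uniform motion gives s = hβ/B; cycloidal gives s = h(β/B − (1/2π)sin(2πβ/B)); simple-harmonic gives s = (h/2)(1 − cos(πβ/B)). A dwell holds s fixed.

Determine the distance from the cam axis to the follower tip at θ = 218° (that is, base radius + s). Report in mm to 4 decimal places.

seg 1 [0°–187.6°] uniform, h=8: full span → s += 8 → s = 8.0000
seg 2 [187.6°–273.8°] cycloidal, h=30: θ=218° here. β=30.4, B=86.2. 30·(0.3527 − sin(2π·0.3527)/(2π)) = 6.7649 → s = 14.7649
radial distance = base radius + s = 41 + 14.7649 = 55.7649

55.7649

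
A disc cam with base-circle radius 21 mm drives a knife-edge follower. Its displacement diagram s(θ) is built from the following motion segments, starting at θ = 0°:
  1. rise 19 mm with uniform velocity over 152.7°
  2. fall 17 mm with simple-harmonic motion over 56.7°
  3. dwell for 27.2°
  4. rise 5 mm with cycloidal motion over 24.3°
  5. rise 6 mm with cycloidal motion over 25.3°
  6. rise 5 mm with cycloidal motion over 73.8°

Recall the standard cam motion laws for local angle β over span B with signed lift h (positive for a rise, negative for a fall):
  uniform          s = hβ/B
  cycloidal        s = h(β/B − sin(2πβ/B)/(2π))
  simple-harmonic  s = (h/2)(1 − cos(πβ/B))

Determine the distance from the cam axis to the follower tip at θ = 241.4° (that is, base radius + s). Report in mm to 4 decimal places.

seg 1 [0°–152.7°] uniform, h=19: full span → s += 19 → s = 19.0000
seg 2 [152.7°–209.4°] simple-harmonic, h=-17: full span → s += -17 → s = 2.0000
seg 3 [209.4°–236.6°] dwell: s stays 2.0000
seg 4 [236.6°–260.9°] cycloidal, h=5: θ=241.4° here. β=4.8, B=24.3. 5·(0.1975 − sin(2π·0.1975)/(2π)) = 0.2347 → s = 2.2347
radial distance = base radius + s = 21 + 2.2347 = 23.2347

23.2347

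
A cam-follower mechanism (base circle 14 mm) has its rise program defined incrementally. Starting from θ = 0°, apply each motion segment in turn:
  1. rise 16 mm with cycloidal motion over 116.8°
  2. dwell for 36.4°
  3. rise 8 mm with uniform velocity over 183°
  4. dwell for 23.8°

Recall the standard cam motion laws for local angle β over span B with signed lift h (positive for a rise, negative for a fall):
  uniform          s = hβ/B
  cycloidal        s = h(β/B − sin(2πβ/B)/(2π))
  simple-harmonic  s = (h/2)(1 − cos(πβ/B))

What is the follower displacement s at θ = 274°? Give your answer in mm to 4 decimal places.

seg 1 [0°–116.8°] cycloidal, h=16: full span → s += 16 → s = 16.0000
seg 2 [116.8°–153.2°] dwell: s stays 16.0000
seg 3 [153.2°–336.2°] uniform, h=8: θ=274° here. β=120.8, B=183. 8·120.8/183 = 5.2809 → s = 21.2809

21.2809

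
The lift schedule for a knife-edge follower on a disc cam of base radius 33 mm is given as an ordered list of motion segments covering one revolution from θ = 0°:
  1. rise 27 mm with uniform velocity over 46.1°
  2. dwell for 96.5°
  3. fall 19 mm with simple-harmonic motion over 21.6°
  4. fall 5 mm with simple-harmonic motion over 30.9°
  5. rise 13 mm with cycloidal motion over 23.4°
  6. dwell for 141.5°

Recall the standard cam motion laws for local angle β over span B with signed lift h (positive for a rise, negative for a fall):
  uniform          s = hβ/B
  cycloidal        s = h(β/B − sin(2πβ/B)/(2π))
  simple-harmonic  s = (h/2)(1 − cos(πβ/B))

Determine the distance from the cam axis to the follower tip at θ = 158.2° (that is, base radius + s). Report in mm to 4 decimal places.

seg 1 [0°–46.1°] uniform, h=27: full span → s += 27 → s = 27.0000
seg 2 [46.1°–142.6°] dwell: s stays 27.0000
seg 3 [142.6°–164.2°] simple-harmonic, h=-19: θ=158.2° here. β=15.6, B=21.6. -19/2·(1 − cos(π·0.7222)) = -15.6065 → s = 11.3935
radial distance = base radius + s = 33 + 11.3935 = 44.3935

44.3935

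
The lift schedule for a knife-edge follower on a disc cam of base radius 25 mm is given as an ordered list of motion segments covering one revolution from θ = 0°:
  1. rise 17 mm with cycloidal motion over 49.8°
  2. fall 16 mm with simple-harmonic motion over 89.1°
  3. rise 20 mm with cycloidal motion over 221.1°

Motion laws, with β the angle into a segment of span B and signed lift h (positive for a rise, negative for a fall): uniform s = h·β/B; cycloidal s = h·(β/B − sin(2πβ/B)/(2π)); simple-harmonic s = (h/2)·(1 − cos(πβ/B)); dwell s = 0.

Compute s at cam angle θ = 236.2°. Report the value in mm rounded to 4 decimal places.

seg 1 [0°–49.8°] cycloidal, h=17: full span → s += 17 → s = 17.0000
seg 2 [49.8°–138.9°] simple-harmonic, h=-16: full span → s += -16 → s = 1.0000
seg 3 [138.9°–360°] cycloidal, h=20: θ=236.2° here. β=97.3, B=221.1. 20·(0.4401 − sin(2π·0.4401)/(2π)) = 7.6310 → s = 8.6310

8.6310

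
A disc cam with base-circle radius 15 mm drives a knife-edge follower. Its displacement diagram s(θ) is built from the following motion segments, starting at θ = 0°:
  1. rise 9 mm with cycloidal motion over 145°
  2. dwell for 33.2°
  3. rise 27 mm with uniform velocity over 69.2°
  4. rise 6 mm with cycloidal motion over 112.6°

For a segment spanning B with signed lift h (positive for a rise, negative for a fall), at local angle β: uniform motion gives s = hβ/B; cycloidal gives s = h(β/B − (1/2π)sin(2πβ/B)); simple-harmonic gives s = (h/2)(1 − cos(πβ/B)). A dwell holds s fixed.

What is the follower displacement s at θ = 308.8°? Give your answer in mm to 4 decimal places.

seg 1 [0°–145°] cycloidal, h=9: full span → s += 9 → s = 9.0000
seg 2 [145°–178.2°] dwell: s stays 9.0000
seg 3 [178.2°–247.4°] uniform, h=27: full span → s += 27 → s = 36.0000
seg 4 [247.4°–360°] cycloidal, h=6: θ=308.8° here. β=61.4, B=112.6. 6·(0.5453 − sin(2π·0.5453)/(2π)) = 3.5399 → s = 39.5399

39.5399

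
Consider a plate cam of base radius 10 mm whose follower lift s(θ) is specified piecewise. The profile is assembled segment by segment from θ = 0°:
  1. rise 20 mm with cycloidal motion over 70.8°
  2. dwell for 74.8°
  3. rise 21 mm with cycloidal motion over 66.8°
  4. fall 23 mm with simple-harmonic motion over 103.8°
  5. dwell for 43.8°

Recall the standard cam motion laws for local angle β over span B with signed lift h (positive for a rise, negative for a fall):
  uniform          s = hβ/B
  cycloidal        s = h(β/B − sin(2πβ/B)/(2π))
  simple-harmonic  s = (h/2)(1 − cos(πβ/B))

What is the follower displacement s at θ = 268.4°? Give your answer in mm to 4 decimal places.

seg 1 [0°–70.8°] cycloidal, h=20: full span → s += 20 → s = 20.0000
seg 2 [70.8°–145.6°] dwell: s stays 20.0000
seg 3 [145.6°–212.4°] cycloidal, h=21: full span → s += 21 → s = 41.0000
seg 4 [212.4°–316.2°] simple-harmonic, h=-23: θ=268.4° here. β=56, B=103.8. -23/2·(1 − cos(π·0.5395)) = -12.9234 → s = 28.0766

28.0766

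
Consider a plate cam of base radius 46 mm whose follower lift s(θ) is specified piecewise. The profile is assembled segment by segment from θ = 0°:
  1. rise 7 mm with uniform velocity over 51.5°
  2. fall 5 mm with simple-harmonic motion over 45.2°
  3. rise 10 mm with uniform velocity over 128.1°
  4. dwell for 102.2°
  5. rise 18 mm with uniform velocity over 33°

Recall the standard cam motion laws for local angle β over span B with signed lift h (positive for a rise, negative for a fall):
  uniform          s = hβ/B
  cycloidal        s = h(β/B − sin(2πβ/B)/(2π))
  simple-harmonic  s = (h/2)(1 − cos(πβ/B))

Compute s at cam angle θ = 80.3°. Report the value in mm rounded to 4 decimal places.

seg 1 [0°–51.5°] uniform, h=7: full span → s += 7 → s = 7.0000
seg 2 [51.5°–96.7°] simple-harmonic, h=-5: θ=80.3° here. β=28.8, B=45.2. -5/2·(1 − cos(π·0.6372)) = -3.5443 → s = 3.4557

3.4557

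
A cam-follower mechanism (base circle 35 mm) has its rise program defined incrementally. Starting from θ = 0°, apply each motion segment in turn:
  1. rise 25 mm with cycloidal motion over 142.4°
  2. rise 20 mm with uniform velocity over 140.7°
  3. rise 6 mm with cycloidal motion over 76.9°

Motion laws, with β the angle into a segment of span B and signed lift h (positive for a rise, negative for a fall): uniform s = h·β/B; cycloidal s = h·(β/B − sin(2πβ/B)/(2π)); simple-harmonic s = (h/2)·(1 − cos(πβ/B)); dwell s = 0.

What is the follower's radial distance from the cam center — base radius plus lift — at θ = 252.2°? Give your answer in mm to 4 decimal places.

seg 1 [0°–142.4°] cycloidal, h=25: full span → s += 25 → s = 25.0000
seg 2 [142.4°–283.1°] uniform, h=20: θ=252.2° here. β=109.8, B=140.7. 20·109.8/140.7 = 15.6077 → s = 40.6077
radial distance = base radius + s = 35 + 40.6077 = 75.6077

75.6077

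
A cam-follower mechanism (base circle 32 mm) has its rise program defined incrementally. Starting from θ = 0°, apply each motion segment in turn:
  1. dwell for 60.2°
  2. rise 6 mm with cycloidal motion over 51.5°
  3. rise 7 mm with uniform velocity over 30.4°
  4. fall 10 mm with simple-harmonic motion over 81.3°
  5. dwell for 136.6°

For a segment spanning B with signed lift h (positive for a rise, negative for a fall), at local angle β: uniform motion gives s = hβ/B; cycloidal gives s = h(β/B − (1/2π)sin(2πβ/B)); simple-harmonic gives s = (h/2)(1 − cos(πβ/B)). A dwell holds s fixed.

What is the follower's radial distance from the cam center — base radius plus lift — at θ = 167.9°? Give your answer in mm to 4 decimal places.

seg 1 [0°–60.2°] dwell: s stays 0.0000
seg 2 [60.2°–111.7°] cycloidal, h=6: full span → s += 6 → s = 6.0000
seg 3 [111.7°–142.1°] uniform, h=7: full span → s += 7 → s = 13.0000
seg 4 [142.1°–223.4°] simple-harmonic, h=-10: θ=167.9° here. β=25.8, B=81.3. -10/2·(1 − cos(π·0.3173)) = -2.2857 → s = 10.7143
radial distance = base radius + s = 32 + 10.7143 = 42.7143

42.7143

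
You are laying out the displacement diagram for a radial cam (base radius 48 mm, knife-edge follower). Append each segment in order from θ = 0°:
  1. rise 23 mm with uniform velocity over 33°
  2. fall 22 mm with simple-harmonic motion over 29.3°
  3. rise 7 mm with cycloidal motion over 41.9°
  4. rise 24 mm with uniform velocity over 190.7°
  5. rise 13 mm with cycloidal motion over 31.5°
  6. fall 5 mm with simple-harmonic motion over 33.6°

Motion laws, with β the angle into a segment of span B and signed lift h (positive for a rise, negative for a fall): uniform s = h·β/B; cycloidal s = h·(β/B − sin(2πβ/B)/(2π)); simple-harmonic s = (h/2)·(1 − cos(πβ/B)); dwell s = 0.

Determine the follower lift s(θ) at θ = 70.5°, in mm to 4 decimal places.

seg 1 [0°–33°] uniform, h=23: full span → s += 23 → s = 23.0000
seg 2 [33°–62.3°] simple-harmonic, h=-22: full span → s += -22 → s = 1.0000
seg 3 [62.3°–104.2°] cycloidal, h=7: θ=70.5° here. β=8.2, B=41.9. 7·(0.1957 − sin(2π·0.1957)/(2π)) = 0.3200 → s = 1.3200

1.3200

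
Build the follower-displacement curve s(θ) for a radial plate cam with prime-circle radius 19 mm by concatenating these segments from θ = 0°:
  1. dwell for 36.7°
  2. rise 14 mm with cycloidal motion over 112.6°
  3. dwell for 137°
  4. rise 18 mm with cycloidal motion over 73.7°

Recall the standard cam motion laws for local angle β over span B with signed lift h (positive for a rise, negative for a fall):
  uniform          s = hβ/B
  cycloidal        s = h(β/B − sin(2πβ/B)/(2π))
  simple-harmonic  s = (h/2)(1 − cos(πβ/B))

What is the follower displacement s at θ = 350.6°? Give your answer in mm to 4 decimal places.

seg 1 [0°–36.7°] dwell: s stays 0.0000
seg 2 [36.7°–149.3°] cycloidal, h=14: full span → s += 14 → s = 14.0000
seg 3 [149.3°–286.3°] dwell: s stays 14.0000
seg 4 [286.3°–360°] cycloidal, h=18: θ=350.6° here. β=64.3, B=73.7. 18·(0.8725 − sin(2π·0.8725)/(2π)) = 17.7620 → s = 31.7620

31.7620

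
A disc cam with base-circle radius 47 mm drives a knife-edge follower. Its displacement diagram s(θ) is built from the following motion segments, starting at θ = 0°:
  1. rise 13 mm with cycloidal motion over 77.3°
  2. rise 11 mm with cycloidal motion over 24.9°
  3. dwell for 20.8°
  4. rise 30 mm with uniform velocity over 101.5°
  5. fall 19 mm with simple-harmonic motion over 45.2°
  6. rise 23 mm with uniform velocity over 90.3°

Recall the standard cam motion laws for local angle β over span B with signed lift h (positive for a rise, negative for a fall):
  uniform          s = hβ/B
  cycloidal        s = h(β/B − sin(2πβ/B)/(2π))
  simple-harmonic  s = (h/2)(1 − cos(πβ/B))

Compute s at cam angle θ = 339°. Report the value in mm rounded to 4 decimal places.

seg 1 [0°–77.3°] cycloidal, h=13: full span → s += 13 → s = 13.0000
seg 2 [77.3°–102.2°] cycloidal, h=11: full span → s += 11 → s = 24.0000
seg 3 [102.2°–123°] dwell: s stays 24.0000
seg 4 [123°–224.5°] uniform, h=30: full span → s += 30 → s = 54.0000
seg 5 [224.5°–269.7°] simple-harmonic, h=-19: full span → s += -19 → s = 35.0000
seg 6 [269.7°–360°] uniform, h=23: θ=339° here. β=69.3, B=90.3. 23·69.3/90.3 = 17.6512 → s = 52.6512

52.6512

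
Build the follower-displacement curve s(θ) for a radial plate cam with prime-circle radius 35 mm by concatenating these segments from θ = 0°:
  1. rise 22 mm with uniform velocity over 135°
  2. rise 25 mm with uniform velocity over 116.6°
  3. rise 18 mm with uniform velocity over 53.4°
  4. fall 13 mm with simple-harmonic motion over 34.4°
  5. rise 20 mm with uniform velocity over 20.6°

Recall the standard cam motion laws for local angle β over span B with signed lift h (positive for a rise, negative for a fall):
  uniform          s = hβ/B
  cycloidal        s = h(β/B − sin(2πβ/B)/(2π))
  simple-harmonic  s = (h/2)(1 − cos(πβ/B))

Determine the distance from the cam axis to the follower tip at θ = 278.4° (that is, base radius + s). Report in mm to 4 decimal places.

seg 1 [0°–135°] uniform, h=22: full span → s += 22 → s = 22.0000
seg 2 [135°–251.6°] uniform, h=25: full span → s += 25 → s = 47.0000
seg 3 [251.6°–305°] uniform, h=18: θ=278.4° here. β=26.8, B=53.4. 18·26.8/53.4 = 9.0337 → s = 56.0337
radial distance = base radius + s = 35 + 56.0337 = 91.0337

91.0337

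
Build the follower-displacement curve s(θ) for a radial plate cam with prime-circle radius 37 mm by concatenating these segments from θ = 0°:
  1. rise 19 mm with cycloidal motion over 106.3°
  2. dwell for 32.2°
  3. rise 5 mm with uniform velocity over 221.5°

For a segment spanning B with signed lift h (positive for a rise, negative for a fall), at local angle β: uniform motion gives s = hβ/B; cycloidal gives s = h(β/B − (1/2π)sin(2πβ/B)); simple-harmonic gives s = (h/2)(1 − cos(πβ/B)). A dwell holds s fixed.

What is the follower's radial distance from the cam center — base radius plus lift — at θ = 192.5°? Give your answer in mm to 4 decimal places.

seg 1 [0°–106.3°] cycloidal, h=19: full span → s += 19 → s = 19.0000
seg 2 [106.3°–138.5°] dwell: s stays 19.0000
seg 3 [138.5°–360°] uniform, h=5: θ=192.5° here. β=54, B=221.5. 5·54/221.5 = 1.2190 → s = 20.2190
radial distance = base radius + s = 37 + 20.2190 = 57.2190

57.2190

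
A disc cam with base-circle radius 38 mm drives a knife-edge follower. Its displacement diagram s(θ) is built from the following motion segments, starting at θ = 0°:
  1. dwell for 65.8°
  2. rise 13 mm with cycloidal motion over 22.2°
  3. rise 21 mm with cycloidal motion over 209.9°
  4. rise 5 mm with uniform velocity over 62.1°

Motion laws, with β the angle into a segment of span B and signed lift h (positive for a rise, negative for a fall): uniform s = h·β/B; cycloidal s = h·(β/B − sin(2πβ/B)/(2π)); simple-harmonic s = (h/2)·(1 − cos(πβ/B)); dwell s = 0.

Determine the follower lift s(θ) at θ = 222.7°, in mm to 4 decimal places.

seg 1 [0°–65.8°] dwell: s stays 0.0000
seg 2 [65.8°–88°] cycloidal, h=13: full span → s += 13 → s = 13.0000
seg 3 [88°–297.9°] cycloidal, h=21: θ=222.7° here. β=134.7, B=209.9. 21·(0.6417 − sin(2π·0.6417)/(2π)) = 16.0747 → s = 29.0747

29.0747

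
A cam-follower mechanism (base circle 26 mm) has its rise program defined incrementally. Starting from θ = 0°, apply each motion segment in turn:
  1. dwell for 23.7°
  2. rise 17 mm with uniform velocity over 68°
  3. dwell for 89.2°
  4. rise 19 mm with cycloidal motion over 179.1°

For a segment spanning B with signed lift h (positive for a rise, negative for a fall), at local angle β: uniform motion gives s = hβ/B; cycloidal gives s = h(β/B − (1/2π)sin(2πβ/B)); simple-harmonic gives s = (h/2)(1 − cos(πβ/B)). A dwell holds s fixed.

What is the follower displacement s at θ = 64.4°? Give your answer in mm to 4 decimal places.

seg 1 [0°–23.7°] dwell: s stays 0.0000
seg 2 [23.7°–91.7°] uniform, h=17: θ=64.4° here. β=40.7, B=68. 17·40.7/68 = 10.1750 → s = 10.1750

10.1750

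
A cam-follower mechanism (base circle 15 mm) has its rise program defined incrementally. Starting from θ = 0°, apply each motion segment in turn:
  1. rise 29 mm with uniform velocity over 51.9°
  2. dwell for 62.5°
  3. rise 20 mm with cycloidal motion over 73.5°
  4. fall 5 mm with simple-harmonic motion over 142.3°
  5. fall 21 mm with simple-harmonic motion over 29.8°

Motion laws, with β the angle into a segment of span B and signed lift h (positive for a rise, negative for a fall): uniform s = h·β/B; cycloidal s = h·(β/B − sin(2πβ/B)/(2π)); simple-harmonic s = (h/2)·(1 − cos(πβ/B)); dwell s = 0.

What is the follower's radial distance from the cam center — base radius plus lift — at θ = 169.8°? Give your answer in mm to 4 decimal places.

seg 1 [0°–51.9°] uniform, h=29: full span → s += 29 → s = 29.0000
seg 2 [51.9°–114.4°] dwell: s stays 29.0000
seg 3 [114.4°–187.9°] cycloidal, h=20: θ=169.8° here. β=55.4, B=73.5. 20·(0.7537 − sin(2π·0.7537)/(2π)) = 18.2570 → s = 47.2570
radial distance = base radius + s = 15 + 47.2570 = 62.2570

62.2570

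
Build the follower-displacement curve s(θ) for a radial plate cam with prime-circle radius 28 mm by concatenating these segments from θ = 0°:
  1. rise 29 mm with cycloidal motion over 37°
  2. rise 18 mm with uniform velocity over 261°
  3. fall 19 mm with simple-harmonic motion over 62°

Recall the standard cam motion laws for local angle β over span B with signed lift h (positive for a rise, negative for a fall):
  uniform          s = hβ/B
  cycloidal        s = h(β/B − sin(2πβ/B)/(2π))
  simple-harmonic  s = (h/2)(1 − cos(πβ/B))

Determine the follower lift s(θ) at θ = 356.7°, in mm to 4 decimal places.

seg 1 [0°–37°] cycloidal, h=29: full span → s += 29 → s = 29.0000
seg 2 [37°–298°] uniform, h=18: full span → s += 18 → s = 47.0000
seg 3 [298°–360°] simple-harmonic, h=-19: θ=356.7° here. β=58.7, B=62. -19/2·(1 − cos(π·0.9468)) = -18.8675 → s = 28.1325

28.1325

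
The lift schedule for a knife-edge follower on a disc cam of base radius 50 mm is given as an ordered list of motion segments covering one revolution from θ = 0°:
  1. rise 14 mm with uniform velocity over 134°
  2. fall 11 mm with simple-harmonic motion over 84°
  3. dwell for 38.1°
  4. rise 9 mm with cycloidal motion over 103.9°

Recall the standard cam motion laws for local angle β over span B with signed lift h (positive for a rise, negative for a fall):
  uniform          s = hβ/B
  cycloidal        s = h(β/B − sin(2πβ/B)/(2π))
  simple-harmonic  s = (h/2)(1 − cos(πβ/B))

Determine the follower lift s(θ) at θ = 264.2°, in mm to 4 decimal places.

seg 1 [0°–134°] uniform, h=14: full span → s += 14 → s = 14.0000
seg 2 [134°–218°] simple-harmonic, h=-11: full span → s += -11 → s = 3.0000
seg 3 [218°–256.1°] dwell: s stays 3.0000
seg 4 [256.1°–360°] cycloidal, h=9: θ=264.2° here. β=8.1, B=103.9. 9·(0.0780 − sin(2π·0.0780)/(2π)) = 0.0277 → s = 3.0277

3.0277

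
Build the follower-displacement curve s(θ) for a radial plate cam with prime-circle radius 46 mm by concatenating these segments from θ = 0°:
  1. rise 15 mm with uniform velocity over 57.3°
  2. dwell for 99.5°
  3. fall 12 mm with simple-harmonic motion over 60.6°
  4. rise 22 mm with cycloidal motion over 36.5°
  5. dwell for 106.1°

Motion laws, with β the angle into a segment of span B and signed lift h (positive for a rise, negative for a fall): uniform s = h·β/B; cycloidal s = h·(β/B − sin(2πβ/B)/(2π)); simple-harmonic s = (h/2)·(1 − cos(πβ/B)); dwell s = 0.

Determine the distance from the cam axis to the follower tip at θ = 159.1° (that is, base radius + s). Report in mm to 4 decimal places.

seg 1 [0°–57.3°] uniform, h=15: full span → s += 15 → s = 15.0000
seg 2 [57.3°–156.8°] dwell: s stays 15.0000
seg 3 [156.8°–217.4°] simple-harmonic, h=-12: θ=159.1° here. β=2.3, B=60.6. -12/2·(1 − cos(π·0.0380)) = -0.0426 → s = 14.9574
radial distance = base radius + s = 46 + 14.9574 = 60.9574

60.9574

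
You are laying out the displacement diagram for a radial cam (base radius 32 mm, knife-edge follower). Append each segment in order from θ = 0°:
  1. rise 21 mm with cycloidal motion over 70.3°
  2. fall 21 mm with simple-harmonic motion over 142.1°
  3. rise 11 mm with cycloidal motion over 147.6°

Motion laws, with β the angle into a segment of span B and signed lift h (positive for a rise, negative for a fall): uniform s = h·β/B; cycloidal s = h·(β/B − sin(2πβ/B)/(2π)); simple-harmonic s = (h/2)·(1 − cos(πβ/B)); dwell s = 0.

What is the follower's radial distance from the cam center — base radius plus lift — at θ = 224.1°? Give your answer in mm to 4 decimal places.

seg 1 [0°–70.3°] cycloidal, h=21: full span → s += 21 → s = 21.0000
seg 2 [70.3°–212.4°] simple-harmonic, h=-21: full span → s += -21 → s = 0.0000
seg 3 [212.4°–360°] cycloidal, h=11: θ=224.1° here. β=11.7, B=147.6. 11·(0.0793 − sin(2π·0.0793)/(2π)) = 0.0356 → s = 0.0356
radial distance = base radius + s = 32 + 0.0356 = 32.0356

32.0356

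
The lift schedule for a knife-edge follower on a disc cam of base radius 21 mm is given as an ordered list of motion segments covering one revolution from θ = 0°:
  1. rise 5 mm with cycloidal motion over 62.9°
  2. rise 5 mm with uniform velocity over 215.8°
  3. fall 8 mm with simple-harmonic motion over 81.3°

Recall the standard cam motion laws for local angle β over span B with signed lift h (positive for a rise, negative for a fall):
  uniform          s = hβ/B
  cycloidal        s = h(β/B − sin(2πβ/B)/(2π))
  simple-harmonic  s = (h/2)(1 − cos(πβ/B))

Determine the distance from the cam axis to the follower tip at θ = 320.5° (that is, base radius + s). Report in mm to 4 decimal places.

seg 1 [0°–62.9°] cycloidal, h=5: full span → s += 5 → s = 5.0000
seg 2 [62.9°–278.7°] uniform, h=5: full span → s += 5 → s = 10.0000
seg 3 [278.7°–360°] simple-harmonic, h=-8: θ=320.5° here. β=41.8, B=81.3. -8/2·(1 − cos(π·0.5141)) = -4.1777 → s = 5.8223
radial distance = base radius + s = 21 + 5.8223 = 26.8223

26.8223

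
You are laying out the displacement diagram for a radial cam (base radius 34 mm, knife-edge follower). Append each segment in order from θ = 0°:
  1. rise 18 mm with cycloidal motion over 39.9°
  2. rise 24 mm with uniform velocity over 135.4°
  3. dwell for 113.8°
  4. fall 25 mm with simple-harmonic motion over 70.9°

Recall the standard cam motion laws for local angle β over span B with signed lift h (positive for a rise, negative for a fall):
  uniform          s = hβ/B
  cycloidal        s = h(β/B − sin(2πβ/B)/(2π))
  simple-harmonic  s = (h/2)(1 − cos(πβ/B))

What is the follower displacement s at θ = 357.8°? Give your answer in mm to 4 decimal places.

seg 1 [0°–39.9°] cycloidal, h=18: full span → s += 18 → s = 18.0000
seg 2 [39.9°–175.3°] uniform, h=24: full span → s += 24 → s = 42.0000
seg 3 [175.3°–289.1°] dwell: s stays 42.0000
seg 4 [289.1°–360°] simple-harmonic, h=-25: θ=357.8° here. β=68.7, B=70.9. -25/2·(1 − cos(π·0.9690)) = -24.9407 → s = 17.0593

17.0593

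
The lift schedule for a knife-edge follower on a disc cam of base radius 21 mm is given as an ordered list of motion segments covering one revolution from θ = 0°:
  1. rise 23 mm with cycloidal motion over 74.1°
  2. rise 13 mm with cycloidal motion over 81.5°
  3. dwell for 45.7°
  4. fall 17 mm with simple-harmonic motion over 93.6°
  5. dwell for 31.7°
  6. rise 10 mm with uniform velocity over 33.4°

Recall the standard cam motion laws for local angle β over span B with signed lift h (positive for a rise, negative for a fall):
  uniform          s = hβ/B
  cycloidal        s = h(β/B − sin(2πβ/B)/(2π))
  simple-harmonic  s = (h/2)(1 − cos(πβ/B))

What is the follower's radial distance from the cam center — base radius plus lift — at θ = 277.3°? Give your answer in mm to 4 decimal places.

seg 1 [0°–74.1°] cycloidal, h=23: full span → s += 23 → s = 23.0000
seg 2 [74.1°–155.6°] cycloidal, h=13: full span → s += 13 → s = 36.0000
seg 3 [155.6°–201.3°] dwell: s stays 36.0000
seg 4 [201.3°–294.9°] simple-harmonic, h=-17: θ=277.3° here. β=76, B=93.6. -17/2·(1 − cos(π·0.8120)) = -15.5596 → s = 20.4404
radial distance = base radius + s = 21 + 20.4404 = 41.4404

41.4404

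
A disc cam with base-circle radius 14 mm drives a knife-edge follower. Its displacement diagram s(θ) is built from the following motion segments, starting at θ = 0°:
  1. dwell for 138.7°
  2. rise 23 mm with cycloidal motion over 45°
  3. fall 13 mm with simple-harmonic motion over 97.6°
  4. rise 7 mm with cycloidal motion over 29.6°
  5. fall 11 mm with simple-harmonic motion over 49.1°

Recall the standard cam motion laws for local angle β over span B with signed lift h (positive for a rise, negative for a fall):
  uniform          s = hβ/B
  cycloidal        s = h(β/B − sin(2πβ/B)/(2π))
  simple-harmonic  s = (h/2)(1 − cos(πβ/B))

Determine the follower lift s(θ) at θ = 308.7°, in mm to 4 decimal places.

seg 1 [0°–138.7°] dwell: s stays 0.0000
seg 2 [138.7°–183.7°] cycloidal, h=23: full span → s += 23 → s = 23.0000
seg 3 [183.7°–281.3°] simple-harmonic, h=-13: full span → s += -13 → s = 10.0000
seg 4 [281.3°–310.9°] cycloidal, h=7: θ=308.7° here. β=27.4, B=29.6. 7·(0.9257 − sin(2π·0.9257)/(2π)) = 6.9813 → s = 16.9813

16.9813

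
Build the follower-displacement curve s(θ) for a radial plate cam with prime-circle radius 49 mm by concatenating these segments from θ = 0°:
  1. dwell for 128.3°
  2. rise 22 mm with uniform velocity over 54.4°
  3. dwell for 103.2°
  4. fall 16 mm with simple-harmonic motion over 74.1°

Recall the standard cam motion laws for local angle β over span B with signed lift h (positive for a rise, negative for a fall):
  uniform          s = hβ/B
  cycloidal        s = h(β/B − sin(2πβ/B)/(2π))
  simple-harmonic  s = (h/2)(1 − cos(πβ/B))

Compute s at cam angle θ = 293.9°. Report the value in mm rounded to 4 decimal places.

seg 1 [0°–128.3°] dwell: s stays 0.0000
seg 2 [128.3°–182.7°] uniform, h=22: full span → s += 22 → s = 22.0000
seg 3 [182.7°–285.9°] dwell: s stays 22.0000
seg 4 [285.9°–360°] simple-harmonic, h=-16: θ=293.9° here. β=8, B=74.1. -16/2·(1 − cos(π·0.1080)) = -0.4558 → s = 21.5442

21.5442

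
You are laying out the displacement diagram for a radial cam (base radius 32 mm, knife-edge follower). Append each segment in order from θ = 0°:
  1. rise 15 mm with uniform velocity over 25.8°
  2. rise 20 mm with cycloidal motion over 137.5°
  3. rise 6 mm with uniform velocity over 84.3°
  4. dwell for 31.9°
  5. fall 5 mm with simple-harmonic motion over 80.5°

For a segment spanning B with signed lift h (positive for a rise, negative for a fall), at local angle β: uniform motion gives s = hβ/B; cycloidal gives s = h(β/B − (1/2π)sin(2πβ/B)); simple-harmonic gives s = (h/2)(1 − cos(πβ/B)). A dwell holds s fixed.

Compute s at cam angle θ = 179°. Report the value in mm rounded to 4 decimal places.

seg 1 [0°–25.8°] uniform, h=15: full span → s += 15 → s = 15.0000
seg 2 [25.8°–163.3°] cycloidal, h=20: full span → s += 20 → s = 35.0000
seg 3 [163.3°–247.6°] uniform, h=6: θ=179° here. β=15.7, B=84.3. 6·15.7/84.3 = 1.1174 → s = 36.1174

36.1174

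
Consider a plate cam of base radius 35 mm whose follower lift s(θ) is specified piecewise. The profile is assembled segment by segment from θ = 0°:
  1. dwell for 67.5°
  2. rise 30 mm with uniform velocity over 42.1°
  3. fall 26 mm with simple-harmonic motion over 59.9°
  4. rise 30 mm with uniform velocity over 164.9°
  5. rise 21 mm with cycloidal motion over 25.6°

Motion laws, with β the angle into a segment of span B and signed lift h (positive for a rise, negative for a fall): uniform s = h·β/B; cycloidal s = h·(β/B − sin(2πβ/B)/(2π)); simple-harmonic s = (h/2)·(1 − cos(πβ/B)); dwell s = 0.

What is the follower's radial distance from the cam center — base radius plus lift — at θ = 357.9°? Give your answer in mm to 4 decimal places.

seg 1 [0°–67.5°] dwell: s stays 0.0000
seg 2 [67.5°–109.6°] uniform, h=30: full span → s += 30 → s = 30.0000
seg 3 [109.6°–169.5°] simple-harmonic, h=-26: full span → s += -26 → s = 4.0000
seg 4 [169.5°–334.4°] uniform, h=30: full span → s += 30 → s = 34.0000
seg 5 [334.4°–360°] cycloidal, h=21: θ=357.9° here. β=23.5, B=25.6. 21·(0.9180 − sin(2π·0.9180)/(2π)) = 20.9247 → s = 54.9247
radial distance = base radius + s = 35 + 54.9247 = 89.9247

89.9247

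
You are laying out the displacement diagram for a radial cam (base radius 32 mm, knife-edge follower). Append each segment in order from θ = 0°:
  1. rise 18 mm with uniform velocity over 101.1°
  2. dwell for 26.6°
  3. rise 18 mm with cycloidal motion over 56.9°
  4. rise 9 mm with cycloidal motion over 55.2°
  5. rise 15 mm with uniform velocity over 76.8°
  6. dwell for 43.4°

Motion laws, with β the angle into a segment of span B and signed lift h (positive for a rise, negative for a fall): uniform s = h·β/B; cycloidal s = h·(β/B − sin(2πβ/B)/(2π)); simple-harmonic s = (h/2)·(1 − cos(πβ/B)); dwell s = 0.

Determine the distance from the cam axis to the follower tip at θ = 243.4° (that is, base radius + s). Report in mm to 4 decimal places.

seg 1 [0°–101.1°] uniform, h=18: full span → s += 18 → s = 18.0000
seg 2 [101.1°–127.7°] dwell: s stays 18.0000
seg 3 [127.7°–184.6°] cycloidal, h=18: full span → s += 18 → s = 36.0000
seg 4 [184.6°–239.8°] cycloidal, h=9: full span → s += 9 → s = 45.0000
seg 5 [239.8°–316.6°] uniform, h=15: θ=243.4° here. β=3.6, B=76.8. 15·3.6/76.8 = 0.7031 → s = 45.7031
radial distance = base radius + s = 32 + 45.7031 = 77.7031

77.7031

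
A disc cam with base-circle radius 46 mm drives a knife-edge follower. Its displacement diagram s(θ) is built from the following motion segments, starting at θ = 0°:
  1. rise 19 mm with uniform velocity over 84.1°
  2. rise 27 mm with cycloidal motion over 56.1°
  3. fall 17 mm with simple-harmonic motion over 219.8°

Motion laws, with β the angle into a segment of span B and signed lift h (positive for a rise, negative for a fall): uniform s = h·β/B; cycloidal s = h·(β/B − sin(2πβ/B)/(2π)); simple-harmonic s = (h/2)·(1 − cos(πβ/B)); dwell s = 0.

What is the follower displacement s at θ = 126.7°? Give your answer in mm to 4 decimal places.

seg 1 [0°–84.1°] uniform, h=19: full span → s += 19 → s = 19.0000
seg 2 [84.1°–140.2°] cycloidal, h=27: θ=126.7° here. β=42.6, B=56.1. 27·(0.7594 − sin(2π·0.7594)/(2π)) = 24.7924 → s = 43.7924

43.7924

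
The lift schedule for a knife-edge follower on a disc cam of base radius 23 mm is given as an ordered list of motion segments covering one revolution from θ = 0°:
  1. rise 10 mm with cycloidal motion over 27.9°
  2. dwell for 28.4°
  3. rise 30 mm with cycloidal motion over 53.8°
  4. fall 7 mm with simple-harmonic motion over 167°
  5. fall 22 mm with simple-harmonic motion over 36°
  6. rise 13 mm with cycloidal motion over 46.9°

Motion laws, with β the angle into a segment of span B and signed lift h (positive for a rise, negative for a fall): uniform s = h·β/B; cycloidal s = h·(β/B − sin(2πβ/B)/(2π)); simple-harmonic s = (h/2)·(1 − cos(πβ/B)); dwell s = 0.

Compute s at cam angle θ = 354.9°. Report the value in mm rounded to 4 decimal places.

seg 1 [0°–27.9°] cycloidal, h=10: full span → s += 10 → s = 10.0000
seg 2 [27.9°–56.3°] dwell: s stays 10.0000
seg 3 [56.3°–110.1°] cycloidal, h=30: full span → s += 30 → s = 40.0000
seg 4 [110.1°–277.1°] simple-harmonic, h=-7: full span → s += -7 → s = 33.0000
seg 5 [277.1°–313.1°] simple-harmonic, h=-22: full span → s += -22 → s = 11.0000
seg 6 [313.1°–360°] cycloidal, h=13: θ=354.9° here. β=41.8, B=46.9. 13·(0.8913 − sin(2π·0.8913)/(2π)) = 12.8926 → s = 23.8926

23.8926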